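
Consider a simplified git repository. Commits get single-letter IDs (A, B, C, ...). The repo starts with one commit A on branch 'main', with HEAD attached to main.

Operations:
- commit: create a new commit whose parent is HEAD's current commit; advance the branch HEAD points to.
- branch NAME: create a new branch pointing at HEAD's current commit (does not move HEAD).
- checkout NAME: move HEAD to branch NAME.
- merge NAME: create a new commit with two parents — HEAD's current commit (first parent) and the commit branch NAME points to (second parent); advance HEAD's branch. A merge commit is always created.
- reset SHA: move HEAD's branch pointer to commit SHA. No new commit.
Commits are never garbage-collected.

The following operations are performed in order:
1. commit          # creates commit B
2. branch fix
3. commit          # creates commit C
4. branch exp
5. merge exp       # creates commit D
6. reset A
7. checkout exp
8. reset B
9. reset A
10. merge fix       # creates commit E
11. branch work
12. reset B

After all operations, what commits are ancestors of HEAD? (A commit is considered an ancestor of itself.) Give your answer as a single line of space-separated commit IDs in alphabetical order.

After op 1 (commit): HEAD=main@B [main=B]
After op 2 (branch): HEAD=main@B [fix=B main=B]
After op 3 (commit): HEAD=main@C [fix=B main=C]
After op 4 (branch): HEAD=main@C [exp=C fix=B main=C]
After op 5 (merge): HEAD=main@D [exp=C fix=B main=D]
After op 6 (reset): HEAD=main@A [exp=C fix=B main=A]
After op 7 (checkout): HEAD=exp@C [exp=C fix=B main=A]
After op 8 (reset): HEAD=exp@B [exp=B fix=B main=A]
After op 9 (reset): HEAD=exp@A [exp=A fix=B main=A]
After op 10 (merge): HEAD=exp@E [exp=E fix=B main=A]
After op 11 (branch): HEAD=exp@E [exp=E fix=B main=A work=E]
After op 12 (reset): HEAD=exp@B [exp=B fix=B main=A work=E]

Answer: A B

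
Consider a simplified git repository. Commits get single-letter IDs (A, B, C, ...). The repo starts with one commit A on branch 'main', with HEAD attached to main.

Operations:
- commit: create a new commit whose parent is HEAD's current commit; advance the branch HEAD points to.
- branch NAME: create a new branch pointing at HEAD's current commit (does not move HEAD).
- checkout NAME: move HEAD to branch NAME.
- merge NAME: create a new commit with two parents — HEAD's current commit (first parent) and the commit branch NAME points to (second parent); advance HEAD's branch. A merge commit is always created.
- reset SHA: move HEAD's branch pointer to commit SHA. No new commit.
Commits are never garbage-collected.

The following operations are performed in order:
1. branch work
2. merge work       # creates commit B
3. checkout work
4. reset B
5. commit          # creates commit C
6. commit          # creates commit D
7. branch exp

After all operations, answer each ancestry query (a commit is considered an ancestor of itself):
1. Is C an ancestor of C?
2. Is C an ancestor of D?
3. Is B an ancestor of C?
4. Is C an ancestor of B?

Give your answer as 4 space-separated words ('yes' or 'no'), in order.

After op 1 (branch): HEAD=main@A [main=A work=A]
After op 2 (merge): HEAD=main@B [main=B work=A]
After op 3 (checkout): HEAD=work@A [main=B work=A]
After op 4 (reset): HEAD=work@B [main=B work=B]
After op 5 (commit): HEAD=work@C [main=B work=C]
After op 6 (commit): HEAD=work@D [main=B work=D]
After op 7 (branch): HEAD=work@D [exp=D main=B work=D]
ancestors(C) = {A,B,C}; C in? yes
ancestors(D) = {A,B,C,D}; C in? yes
ancestors(C) = {A,B,C}; B in? yes
ancestors(B) = {A,B}; C in? no

Answer: yes yes yes no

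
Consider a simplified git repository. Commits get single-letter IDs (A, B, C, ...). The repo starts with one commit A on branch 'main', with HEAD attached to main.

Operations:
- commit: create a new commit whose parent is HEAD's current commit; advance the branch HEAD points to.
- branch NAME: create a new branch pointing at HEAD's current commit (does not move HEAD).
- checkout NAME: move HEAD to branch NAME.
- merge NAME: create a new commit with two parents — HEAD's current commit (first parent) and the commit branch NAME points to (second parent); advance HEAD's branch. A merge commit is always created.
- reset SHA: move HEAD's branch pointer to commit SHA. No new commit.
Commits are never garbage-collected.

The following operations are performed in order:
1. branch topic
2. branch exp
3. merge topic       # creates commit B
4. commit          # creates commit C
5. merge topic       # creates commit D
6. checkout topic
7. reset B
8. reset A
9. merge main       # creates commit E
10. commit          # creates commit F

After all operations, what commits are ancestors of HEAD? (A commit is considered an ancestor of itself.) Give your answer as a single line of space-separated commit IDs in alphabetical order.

After op 1 (branch): HEAD=main@A [main=A topic=A]
After op 2 (branch): HEAD=main@A [exp=A main=A topic=A]
After op 3 (merge): HEAD=main@B [exp=A main=B topic=A]
After op 4 (commit): HEAD=main@C [exp=A main=C topic=A]
After op 5 (merge): HEAD=main@D [exp=A main=D topic=A]
After op 6 (checkout): HEAD=topic@A [exp=A main=D topic=A]
After op 7 (reset): HEAD=topic@B [exp=A main=D topic=B]
After op 8 (reset): HEAD=topic@A [exp=A main=D topic=A]
After op 9 (merge): HEAD=topic@E [exp=A main=D topic=E]
After op 10 (commit): HEAD=topic@F [exp=A main=D topic=F]

Answer: A B C D E F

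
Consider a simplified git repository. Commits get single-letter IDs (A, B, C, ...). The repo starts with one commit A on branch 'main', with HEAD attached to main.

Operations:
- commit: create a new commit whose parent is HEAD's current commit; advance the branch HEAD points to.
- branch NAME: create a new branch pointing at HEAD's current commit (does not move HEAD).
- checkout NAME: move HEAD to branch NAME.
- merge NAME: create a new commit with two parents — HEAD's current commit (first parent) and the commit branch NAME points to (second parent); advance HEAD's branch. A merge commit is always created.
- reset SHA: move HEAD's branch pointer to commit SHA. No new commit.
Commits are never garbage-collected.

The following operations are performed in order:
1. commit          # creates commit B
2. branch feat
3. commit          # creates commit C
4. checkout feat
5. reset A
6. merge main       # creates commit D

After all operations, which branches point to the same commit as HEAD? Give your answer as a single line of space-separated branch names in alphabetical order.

Answer: feat

Derivation:
After op 1 (commit): HEAD=main@B [main=B]
After op 2 (branch): HEAD=main@B [feat=B main=B]
After op 3 (commit): HEAD=main@C [feat=B main=C]
After op 4 (checkout): HEAD=feat@B [feat=B main=C]
After op 5 (reset): HEAD=feat@A [feat=A main=C]
After op 6 (merge): HEAD=feat@D [feat=D main=C]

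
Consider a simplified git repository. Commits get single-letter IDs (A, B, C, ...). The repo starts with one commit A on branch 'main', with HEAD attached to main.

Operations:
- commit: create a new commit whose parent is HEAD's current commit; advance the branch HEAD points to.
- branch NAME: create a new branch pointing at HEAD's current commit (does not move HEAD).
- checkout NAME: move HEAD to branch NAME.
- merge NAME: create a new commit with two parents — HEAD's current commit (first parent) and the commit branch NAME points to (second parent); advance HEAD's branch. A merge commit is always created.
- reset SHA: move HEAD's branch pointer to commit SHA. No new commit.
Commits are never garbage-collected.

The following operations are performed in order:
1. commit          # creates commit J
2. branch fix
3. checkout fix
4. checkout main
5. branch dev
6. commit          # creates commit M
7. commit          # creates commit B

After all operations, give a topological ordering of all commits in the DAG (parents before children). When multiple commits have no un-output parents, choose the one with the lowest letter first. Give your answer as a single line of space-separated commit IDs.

Answer: A J M B

Derivation:
After op 1 (commit): HEAD=main@J [main=J]
After op 2 (branch): HEAD=main@J [fix=J main=J]
After op 3 (checkout): HEAD=fix@J [fix=J main=J]
After op 4 (checkout): HEAD=main@J [fix=J main=J]
After op 5 (branch): HEAD=main@J [dev=J fix=J main=J]
After op 6 (commit): HEAD=main@M [dev=J fix=J main=M]
After op 7 (commit): HEAD=main@B [dev=J fix=J main=B]
commit A: parents=[]
commit B: parents=['M']
commit J: parents=['A']
commit M: parents=['J']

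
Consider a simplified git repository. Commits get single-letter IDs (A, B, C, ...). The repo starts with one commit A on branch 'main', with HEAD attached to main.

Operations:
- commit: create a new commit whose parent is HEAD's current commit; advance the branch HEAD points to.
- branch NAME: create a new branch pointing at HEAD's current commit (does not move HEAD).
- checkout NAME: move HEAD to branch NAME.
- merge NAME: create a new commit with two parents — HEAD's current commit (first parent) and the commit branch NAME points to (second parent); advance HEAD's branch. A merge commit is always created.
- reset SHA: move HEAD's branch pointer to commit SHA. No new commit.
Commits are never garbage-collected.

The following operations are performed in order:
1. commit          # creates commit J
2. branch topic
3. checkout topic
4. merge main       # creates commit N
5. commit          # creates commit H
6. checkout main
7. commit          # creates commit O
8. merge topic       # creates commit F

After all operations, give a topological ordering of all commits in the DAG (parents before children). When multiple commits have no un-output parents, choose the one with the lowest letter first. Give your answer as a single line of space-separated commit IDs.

Answer: A J N H O F

Derivation:
After op 1 (commit): HEAD=main@J [main=J]
After op 2 (branch): HEAD=main@J [main=J topic=J]
After op 3 (checkout): HEAD=topic@J [main=J topic=J]
After op 4 (merge): HEAD=topic@N [main=J topic=N]
After op 5 (commit): HEAD=topic@H [main=J topic=H]
After op 6 (checkout): HEAD=main@J [main=J topic=H]
After op 7 (commit): HEAD=main@O [main=O topic=H]
After op 8 (merge): HEAD=main@F [main=F topic=H]
commit A: parents=[]
commit F: parents=['O', 'H']
commit H: parents=['N']
commit J: parents=['A']
commit N: parents=['J', 'J']
commit O: parents=['J']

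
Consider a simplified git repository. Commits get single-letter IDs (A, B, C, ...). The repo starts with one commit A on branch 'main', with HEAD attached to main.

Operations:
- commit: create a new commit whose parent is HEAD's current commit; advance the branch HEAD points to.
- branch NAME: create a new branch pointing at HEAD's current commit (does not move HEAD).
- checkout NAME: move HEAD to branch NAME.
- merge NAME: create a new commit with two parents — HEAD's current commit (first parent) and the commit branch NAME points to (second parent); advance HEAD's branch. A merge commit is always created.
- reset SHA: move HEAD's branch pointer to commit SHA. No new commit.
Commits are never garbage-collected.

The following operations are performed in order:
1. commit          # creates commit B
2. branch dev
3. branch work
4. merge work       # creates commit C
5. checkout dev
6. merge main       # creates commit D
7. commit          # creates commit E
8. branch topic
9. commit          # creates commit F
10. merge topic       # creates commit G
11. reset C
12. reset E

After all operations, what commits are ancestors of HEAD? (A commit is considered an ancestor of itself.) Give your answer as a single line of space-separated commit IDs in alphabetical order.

Answer: A B C D E

Derivation:
After op 1 (commit): HEAD=main@B [main=B]
After op 2 (branch): HEAD=main@B [dev=B main=B]
After op 3 (branch): HEAD=main@B [dev=B main=B work=B]
After op 4 (merge): HEAD=main@C [dev=B main=C work=B]
After op 5 (checkout): HEAD=dev@B [dev=B main=C work=B]
After op 6 (merge): HEAD=dev@D [dev=D main=C work=B]
After op 7 (commit): HEAD=dev@E [dev=E main=C work=B]
After op 8 (branch): HEAD=dev@E [dev=E main=C topic=E work=B]
After op 9 (commit): HEAD=dev@F [dev=F main=C topic=E work=B]
After op 10 (merge): HEAD=dev@G [dev=G main=C topic=E work=B]
After op 11 (reset): HEAD=dev@C [dev=C main=C topic=E work=B]
After op 12 (reset): HEAD=dev@E [dev=E main=C topic=E work=B]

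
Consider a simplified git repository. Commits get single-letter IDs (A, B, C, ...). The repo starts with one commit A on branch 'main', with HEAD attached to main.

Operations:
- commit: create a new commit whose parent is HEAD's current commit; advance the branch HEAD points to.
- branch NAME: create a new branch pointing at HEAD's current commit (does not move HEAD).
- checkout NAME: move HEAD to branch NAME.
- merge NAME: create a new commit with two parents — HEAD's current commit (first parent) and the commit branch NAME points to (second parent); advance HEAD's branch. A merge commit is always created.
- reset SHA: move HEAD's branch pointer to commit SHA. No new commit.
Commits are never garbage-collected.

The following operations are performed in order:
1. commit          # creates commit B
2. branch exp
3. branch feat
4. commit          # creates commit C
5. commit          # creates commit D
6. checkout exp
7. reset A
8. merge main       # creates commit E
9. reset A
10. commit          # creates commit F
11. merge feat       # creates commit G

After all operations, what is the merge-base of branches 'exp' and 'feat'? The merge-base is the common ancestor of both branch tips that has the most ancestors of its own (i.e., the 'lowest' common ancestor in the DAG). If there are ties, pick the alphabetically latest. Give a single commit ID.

After op 1 (commit): HEAD=main@B [main=B]
After op 2 (branch): HEAD=main@B [exp=B main=B]
After op 3 (branch): HEAD=main@B [exp=B feat=B main=B]
After op 4 (commit): HEAD=main@C [exp=B feat=B main=C]
After op 5 (commit): HEAD=main@D [exp=B feat=B main=D]
After op 6 (checkout): HEAD=exp@B [exp=B feat=B main=D]
After op 7 (reset): HEAD=exp@A [exp=A feat=B main=D]
After op 8 (merge): HEAD=exp@E [exp=E feat=B main=D]
After op 9 (reset): HEAD=exp@A [exp=A feat=B main=D]
After op 10 (commit): HEAD=exp@F [exp=F feat=B main=D]
After op 11 (merge): HEAD=exp@G [exp=G feat=B main=D]
ancestors(exp=G): ['A', 'B', 'F', 'G']
ancestors(feat=B): ['A', 'B']
common: ['A', 'B']

Answer: B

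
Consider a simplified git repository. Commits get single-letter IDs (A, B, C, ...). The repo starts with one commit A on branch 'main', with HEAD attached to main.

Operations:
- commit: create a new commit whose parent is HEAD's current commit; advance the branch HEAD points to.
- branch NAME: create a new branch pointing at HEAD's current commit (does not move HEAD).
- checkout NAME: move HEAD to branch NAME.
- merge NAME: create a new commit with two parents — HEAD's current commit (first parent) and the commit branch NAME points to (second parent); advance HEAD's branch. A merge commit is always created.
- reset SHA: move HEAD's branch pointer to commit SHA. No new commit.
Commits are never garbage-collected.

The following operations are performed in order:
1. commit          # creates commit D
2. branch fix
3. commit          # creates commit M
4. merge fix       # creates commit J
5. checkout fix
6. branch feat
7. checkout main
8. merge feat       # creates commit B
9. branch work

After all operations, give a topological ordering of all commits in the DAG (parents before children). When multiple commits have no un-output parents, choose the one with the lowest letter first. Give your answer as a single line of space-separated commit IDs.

After op 1 (commit): HEAD=main@D [main=D]
After op 2 (branch): HEAD=main@D [fix=D main=D]
After op 3 (commit): HEAD=main@M [fix=D main=M]
After op 4 (merge): HEAD=main@J [fix=D main=J]
After op 5 (checkout): HEAD=fix@D [fix=D main=J]
After op 6 (branch): HEAD=fix@D [feat=D fix=D main=J]
After op 7 (checkout): HEAD=main@J [feat=D fix=D main=J]
After op 8 (merge): HEAD=main@B [feat=D fix=D main=B]
After op 9 (branch): HEAD=main@B [feat=D fix=D main=B work=B]
commit A: parents=[]
commit B: parents=['J', 'D']
commit D: parents=['A']
commit J: parents=['M', 'D']
commit M: parents=['D']

Answer: A D M J B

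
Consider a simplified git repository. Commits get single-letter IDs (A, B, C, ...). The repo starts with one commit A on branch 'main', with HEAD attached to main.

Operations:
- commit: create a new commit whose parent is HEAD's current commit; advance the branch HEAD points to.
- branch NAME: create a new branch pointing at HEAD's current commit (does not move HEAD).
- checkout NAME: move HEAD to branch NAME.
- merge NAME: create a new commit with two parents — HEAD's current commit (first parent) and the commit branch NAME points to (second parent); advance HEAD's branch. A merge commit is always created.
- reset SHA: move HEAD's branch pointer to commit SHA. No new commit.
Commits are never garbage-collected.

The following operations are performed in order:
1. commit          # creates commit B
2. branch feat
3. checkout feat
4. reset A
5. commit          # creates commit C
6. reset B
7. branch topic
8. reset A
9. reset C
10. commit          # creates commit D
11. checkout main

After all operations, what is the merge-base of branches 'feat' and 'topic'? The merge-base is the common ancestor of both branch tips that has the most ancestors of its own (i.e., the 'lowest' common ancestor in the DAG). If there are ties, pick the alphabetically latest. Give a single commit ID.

After op 1 (commit): HEAD=main@B [main=B]
After op 2 (branch): HEAD=main@B [feat=B main=B]
After op 3 (checkout): HEAD=feat@B [feat=B main=B]
After op 4 (reset): HEAD=feat@A [feat=A main=B]
After op 5 (commit): HEAD=feat@C [feat=C main=B]
After op 6 (reset): HEAD=feat@B [feat=B main=B]
After op 7 (branch): HEAD=feat@B [feat=B main=B topic=B]
After op 8 (reset): HEAD=feat@A [feat=A main=B topic=B]
After op 9 (reset): HEAD=feat@C [feat=C main=B topic=B]
After op 10 (commit): HEAD=feat@D [feat=D main=B topic=B]
After op 11 (checkout): HEAD=main@B [feat=D main=B topic=B]
ancestors(feat=D): ['A', 'C', 'D']
ancestors(topic=B): ['A', 'B']
common: ['A']

Answer: A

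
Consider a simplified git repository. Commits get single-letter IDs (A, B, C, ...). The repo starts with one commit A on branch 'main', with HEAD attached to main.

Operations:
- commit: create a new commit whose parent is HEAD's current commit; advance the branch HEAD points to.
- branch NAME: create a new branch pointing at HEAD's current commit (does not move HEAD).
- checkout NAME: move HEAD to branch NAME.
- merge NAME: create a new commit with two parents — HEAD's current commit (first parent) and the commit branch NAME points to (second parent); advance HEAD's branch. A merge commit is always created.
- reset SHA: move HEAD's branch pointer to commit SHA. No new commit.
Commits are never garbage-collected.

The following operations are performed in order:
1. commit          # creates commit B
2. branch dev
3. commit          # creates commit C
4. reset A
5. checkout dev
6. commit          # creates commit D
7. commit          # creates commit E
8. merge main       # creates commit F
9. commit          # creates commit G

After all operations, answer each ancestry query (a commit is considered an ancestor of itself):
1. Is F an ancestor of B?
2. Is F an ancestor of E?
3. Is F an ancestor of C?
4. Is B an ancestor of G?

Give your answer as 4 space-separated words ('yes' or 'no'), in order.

Answer: no no no yes

Derivation:
After op 1 (commit): HEAD=main@B [main=B]
After op 2 (branch): HEAD=main@B [dev=B main=B]
After op 3 (commit): HEAD=main@C [dev=B main=C]
After op 4 (reset): HEAD=main@A [dev=B main=A]
After op 5 (checkout): HEAD=dev@B [dev=B main=A]
After op 6 (commit): HEAD=dev@D [dev=D main=A]
After op 7 (commit): HEAD=dev@E [dev=E main=A]
After op 8 (merge): HEAD=dev@F [dev=F main=A]
After op 9 (commit): HEAD=dev@G [dev=G main=A]
ancestors(B) = {A,B}; F in? no
ancestors(E) = {A,B,D,E}; F in? no
ancestors(C) = {A,B,C}; F in? no
ancestors(G) = {A,B,D,E,F,G}; B in? yes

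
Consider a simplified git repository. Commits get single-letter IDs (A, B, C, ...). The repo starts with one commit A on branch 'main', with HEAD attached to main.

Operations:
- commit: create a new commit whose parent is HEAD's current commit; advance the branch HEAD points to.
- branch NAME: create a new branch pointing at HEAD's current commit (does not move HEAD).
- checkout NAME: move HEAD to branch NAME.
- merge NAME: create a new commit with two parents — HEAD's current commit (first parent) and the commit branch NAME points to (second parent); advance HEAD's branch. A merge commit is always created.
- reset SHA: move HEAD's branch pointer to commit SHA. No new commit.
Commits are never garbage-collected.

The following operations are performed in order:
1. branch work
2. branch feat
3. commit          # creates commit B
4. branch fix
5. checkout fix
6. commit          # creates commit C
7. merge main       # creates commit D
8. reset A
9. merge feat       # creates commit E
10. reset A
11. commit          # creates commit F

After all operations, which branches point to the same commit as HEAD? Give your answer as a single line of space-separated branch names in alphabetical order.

After op 1 (branch): HEAD=main@A [main=A work=A]
After op 2 (branch): HEAD=main@A [feat=A main=A work=A]
After op 3 (commit): HEAD=main@B [feat=A main=B work=A]
After op 4 (branch): HEAD=main@B [feat=A fix=B main=B work=A]
After op 5 (checkout): HEAD=fix@B [feat=A fix=B main=B work=A]
After op 6 (commit): HEAD=fix@C [feat=A fix=C main=B work=A]
After op 7 (merge): HEAD=fix@D [feat=A fix=D main=B work=A]
After op 8 (reset): HEAD=fix@A [feat=A fix=A main=B work=A]
After op 9 (merge): HEAD=fix@E [feat=A fix=E main=B work=A]
After op 10 (reset): HEAD=fix@A [feat=A fix=A main=B work=A]
After op 11 (commit): HEAD=fix@F [feat=A fix=F main=B work=A]

Answer: fix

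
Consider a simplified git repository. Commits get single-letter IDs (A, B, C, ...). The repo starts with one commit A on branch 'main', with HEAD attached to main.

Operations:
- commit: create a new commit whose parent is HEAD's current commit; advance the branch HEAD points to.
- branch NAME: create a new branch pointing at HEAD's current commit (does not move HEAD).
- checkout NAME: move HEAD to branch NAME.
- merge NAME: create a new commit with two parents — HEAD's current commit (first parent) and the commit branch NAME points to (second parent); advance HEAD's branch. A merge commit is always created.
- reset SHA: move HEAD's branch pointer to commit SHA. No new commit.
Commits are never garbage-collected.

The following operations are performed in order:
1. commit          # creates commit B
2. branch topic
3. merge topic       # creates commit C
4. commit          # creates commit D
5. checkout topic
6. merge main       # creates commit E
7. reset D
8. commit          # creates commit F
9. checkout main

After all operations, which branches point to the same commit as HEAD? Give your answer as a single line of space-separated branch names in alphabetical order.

Answer: main

Derivation:
After op 1 (commit): HEAD=main@B [main=B]
After op 2 (branch): HEAD=main@B [main=B topic=B]
After op 3 (merge): HEAD=main@C [main=C topic=B]
After op 4 (commit): HEAD=main@D [main=D topic=B]
After op 5 (checkout): HEAD=topic@B [main=D topic=B]
After op 6 (merge): HEAD=topic@E [main=D topic=E]
After op 7 (reset): HEAD=topic@D [main=D topic=D]
After op 8 (commit): HEAD=topic@F [main=D topic=F]
After op 9 (checkout): HEAD=main@D [main=D topic=F]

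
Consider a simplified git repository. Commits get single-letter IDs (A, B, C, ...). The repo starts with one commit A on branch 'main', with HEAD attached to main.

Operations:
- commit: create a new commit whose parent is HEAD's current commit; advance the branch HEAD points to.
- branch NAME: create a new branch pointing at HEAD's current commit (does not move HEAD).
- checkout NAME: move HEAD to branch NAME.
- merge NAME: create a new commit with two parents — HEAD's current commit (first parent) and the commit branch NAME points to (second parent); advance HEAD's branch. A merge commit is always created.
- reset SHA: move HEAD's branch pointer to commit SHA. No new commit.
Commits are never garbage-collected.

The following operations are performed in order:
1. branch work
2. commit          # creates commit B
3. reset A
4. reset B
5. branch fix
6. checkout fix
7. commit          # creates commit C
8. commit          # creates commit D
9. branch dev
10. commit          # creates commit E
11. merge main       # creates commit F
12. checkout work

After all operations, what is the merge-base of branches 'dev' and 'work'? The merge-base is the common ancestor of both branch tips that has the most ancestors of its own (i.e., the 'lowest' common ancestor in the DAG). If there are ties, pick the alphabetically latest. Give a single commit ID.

Answer: A

Derivation:
After op 1 (branch): HEAD=main@A [main=A work=A]
After op 2 (commit): HEAD=main@B [main=B work=A]
After op 3 (reset): HEAD=main@A [main=A work=A]
After op 4 (reset): HEAD=main@B [main=B work=A]
After op 5 (branch): HEAD=main@B [fix=B main=B work=A]
After op 6 (checkout): HEAD=fix@B [fix=B main=B work=A]
After op 7 (commit): HEAD=fix@C [fix=C main=B work=A]
After op 8 (commit): HEAD=fix@D [fix=D main=B work=A]
After op 9 (branch): HEAD=fix@D [dev=D fix=D main=B work=A]
After op 10 (commit): HEAD=fix@E [dev=D fix=E main=B work=A]
After op 11 (merge): HEAD=fix@F [dev=D fix=F main=B work=A]
After op 12 (checkout): HEAD=work@A [dev=D fix=F main=B work=A]
ancestors(dev=D): ['A', 'B', 'C', 'D']
ancestors(work=A): ['A']
common: ['A']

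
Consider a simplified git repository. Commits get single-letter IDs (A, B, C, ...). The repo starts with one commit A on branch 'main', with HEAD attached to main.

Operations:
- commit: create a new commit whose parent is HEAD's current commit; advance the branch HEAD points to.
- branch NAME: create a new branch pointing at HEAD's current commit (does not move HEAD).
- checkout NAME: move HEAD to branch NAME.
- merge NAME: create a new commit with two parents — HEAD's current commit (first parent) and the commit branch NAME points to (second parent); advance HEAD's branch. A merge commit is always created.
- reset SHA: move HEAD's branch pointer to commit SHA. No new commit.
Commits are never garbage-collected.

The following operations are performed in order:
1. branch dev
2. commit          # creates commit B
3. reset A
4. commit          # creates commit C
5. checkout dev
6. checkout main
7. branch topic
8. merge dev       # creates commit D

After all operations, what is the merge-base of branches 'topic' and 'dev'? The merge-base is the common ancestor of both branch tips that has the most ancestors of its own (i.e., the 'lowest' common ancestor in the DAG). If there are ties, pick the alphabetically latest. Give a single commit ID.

After op 1 (branch): HEAD=main@A [dev=A main=A]
After op 2 (commit): HEAD=main@B [dev=A main=B]
After op 3 (reset): HEAD=main@A [dev=A main=A]
After op 4 (commit): HEAD=main@C [dev=A main=C]
After op 5 (checkout): HEAD=dev@A [dev=A main=C]
After op 6 (checkout): HEAD=main@C [dev=A main=C]
After op 7 (branch): HEAD=main@C [dev=A main=C topic=C]
After op 8 (merge): HEAD=main@D [dev=A main=D topic=C]
ancestors(topic=C): ['A', 'C']
ancestors(dev=A): ['A']
common: ['A']

Answer: A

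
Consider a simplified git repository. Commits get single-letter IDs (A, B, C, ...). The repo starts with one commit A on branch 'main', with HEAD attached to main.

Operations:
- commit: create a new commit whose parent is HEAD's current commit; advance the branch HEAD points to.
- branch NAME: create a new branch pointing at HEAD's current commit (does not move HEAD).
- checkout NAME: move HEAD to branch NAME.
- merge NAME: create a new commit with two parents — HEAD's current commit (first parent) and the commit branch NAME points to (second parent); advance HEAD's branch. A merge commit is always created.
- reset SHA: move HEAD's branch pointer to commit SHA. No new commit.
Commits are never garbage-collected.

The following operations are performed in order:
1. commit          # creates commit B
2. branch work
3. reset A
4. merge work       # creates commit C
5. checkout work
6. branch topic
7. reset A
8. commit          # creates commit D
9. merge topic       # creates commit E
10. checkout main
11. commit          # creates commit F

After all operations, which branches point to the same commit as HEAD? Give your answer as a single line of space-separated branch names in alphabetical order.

Answer: main

Derivation:
After op 1 (commit): HEAD=main@B [main=B]
After op 2 (branch): HEAD=main@B [main=B work=B]
After op 3 (reset): HEAD=main@A [main=A work=B]
After op 4 (merge): HEAD=main@C [main=C work=B]
After op 5 (checkout): HEAD=work@B [main=C work=B]
After op 6 (branch): HEAD=work@B [main=C topic=B work=B]
After op 7 (reset): HEAD=work@A [main=C topic=B work=A]
After op 8 (commit): HEAD=work@D [main=C topic=B work=D]
After op 9 (merge): HEAD=work@E [main=C topic=B work=E]
After op 10 (checkout): HEAD=main@C [main=C topic=B work=E]
After op 11 (commit): HEAD=main@F [main=F topic=B work=E]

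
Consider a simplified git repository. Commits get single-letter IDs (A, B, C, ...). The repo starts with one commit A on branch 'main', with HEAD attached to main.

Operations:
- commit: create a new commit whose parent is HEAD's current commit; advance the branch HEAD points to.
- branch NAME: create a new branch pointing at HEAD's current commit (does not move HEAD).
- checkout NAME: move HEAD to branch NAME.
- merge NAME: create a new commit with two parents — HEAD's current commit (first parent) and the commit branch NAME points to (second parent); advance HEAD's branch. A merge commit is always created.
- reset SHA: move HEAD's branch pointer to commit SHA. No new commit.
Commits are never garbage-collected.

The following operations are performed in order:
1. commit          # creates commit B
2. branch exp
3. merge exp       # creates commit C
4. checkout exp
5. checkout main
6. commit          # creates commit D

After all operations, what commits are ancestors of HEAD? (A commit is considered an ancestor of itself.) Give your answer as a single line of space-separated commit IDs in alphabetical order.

After op 1 (commit): HEAD=main@B [main=B]
After op 2 (branch): HEAD=main@B [exp=B main=B]
After op 3 (merge): HEAD=main@C [exp=B main=C]
After op 4 (checkout): HEAD=exp@B [exp=B main=C]
After op 5 (checkout): HEAD=main@C [exp=B main=C]
After op 6 (commit): HEAD=main@D [exp=B main=D]

Answer: A B C D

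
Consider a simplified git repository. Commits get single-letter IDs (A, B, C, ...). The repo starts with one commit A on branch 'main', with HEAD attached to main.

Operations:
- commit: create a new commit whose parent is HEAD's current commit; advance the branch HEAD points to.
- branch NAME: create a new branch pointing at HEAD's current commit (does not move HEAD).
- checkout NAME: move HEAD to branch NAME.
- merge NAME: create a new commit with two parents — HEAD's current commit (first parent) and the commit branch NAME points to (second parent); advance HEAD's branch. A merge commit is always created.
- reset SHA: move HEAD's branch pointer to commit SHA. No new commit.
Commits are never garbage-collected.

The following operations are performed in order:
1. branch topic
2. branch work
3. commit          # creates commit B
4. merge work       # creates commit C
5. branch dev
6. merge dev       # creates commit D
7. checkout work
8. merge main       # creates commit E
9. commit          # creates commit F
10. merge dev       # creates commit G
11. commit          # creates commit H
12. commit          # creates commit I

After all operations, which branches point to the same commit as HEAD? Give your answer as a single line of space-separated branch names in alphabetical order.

After op 1 (branch): HEAD=main@A [main=A topic=A]
After op 2 (branch): HEAD=main@A [main=A topic=A work=A]
After op 3 (commit): HEAD=main@B [main=B topic=A work=A]
After op 4 (merge): HEAD=main@C [main=C topic=A work=A]
After op 5 (branch): HEAD=main@C [dev=C main=C topic=A work=A]
After op 6 (merge): HEAD=main@D [dev=C main=D topic=A work=A]
After op 7 (checkout): HEAD=work@A [dev=C main=D topic=A work=A]
After op 8 (merge): HEAD=work@E [dev=C main=D topic=A work=E]
After op 9 (commit): HEAD=work@F [dev=C main=D topic=A work=F]
After op 10 (merge): HEAD=work@G [dev=C main=D topic=A work=G]
After op 11 (commit): HEAD=work@H [dev=C main=D topic=A work=H]
After op 12 (commit): HEAD=work@I [dev=C main=D topic=A work=I]

Answer: work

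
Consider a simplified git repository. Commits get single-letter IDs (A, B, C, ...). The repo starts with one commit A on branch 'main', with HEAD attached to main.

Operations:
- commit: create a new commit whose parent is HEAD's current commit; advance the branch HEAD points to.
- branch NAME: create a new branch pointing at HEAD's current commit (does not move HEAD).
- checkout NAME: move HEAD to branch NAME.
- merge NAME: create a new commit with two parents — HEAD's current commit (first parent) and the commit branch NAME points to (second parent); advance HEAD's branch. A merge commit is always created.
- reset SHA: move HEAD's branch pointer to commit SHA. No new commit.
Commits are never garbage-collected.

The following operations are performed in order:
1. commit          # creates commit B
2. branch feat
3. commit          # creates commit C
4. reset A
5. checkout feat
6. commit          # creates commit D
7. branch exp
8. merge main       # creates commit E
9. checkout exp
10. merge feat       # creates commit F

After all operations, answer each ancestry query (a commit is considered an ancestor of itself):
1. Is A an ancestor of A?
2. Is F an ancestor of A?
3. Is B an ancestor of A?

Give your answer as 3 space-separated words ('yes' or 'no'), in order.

Answer: yes no no

Derivation:
After op 1 (commit): HEAD=main@B [main=B]
After op 2 (branch): HEAD=main@B [feat=B main=B]
After op 3 (commit): HEAD=main@C [feat=B main=C]
After op 4 (reset): HEAD=main@A [feat=B main=A]
After op 5 (checkout): HEAD=feat@B [feat=B main=A]
After op 6 (commit): HEAD=feat@D [feat=D main=A]
After op 7 (branch): HEAD=feat@D [exp=D feat=D main=A]
After op 8 (merge): HEAD=feat@E [exp=D feat=E main=A]
After op 9 (checkout): HEAD=exp@D [exp=D feat=E main=A]
After op 10 (merge): HEAD=exp@F [exp=F feat=E main=A]
ancestors(A) = {A}; A in? yes
ancestors(A) = {A}; F in? no
ancestors(A) = {A}; B in? no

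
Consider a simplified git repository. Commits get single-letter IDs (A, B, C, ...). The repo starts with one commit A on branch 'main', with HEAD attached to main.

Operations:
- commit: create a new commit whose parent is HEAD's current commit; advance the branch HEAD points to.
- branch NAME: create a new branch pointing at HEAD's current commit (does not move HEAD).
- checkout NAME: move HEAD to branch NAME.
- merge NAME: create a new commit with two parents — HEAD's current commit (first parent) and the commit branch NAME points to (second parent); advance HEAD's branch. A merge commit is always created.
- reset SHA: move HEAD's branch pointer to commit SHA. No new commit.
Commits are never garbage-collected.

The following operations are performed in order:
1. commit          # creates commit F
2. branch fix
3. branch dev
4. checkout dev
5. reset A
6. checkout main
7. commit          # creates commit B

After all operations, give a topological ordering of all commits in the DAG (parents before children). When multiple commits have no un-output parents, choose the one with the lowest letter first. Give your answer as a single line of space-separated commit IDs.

Answer: A F B

Derivation:
After op 1 (commit): HEAD=main@F [main=F]
After op 2 (branch): HEAD=main@F [fix=F main=F]
After op 3 (branch): HEAD=main@F [dev=F fix=F main=F]
After op 4 (checkout): HEAD=dev@F [dev=F fix=F main=F]
After op 5 (reset): HEAD=dev@A [dev=A fix=F main=F]
After op 6 (checkout): HEAD=main@F [dev=A fix=F main=F]
After op 7 (commit): HEAD=main@B [dev=A fix=F main=B]
commit A: parents=[]
commit B: parents=['F']
commit F: parents=['A']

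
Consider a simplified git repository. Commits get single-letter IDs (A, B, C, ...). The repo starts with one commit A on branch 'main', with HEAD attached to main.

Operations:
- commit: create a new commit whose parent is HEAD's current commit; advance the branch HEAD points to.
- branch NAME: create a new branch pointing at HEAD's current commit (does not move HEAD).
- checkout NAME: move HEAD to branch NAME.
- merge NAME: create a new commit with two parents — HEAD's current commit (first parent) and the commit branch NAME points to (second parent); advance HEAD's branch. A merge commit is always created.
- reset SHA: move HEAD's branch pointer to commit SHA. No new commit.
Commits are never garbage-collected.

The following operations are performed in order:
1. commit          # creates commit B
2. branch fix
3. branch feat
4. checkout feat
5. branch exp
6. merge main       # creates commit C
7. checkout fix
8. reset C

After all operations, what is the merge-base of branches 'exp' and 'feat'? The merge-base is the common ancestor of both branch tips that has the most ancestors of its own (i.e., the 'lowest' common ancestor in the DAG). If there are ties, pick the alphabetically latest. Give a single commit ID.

After op 1 (commit): HEAD=main@B [main=B]
After op 2 (branch): HEAD=main@B [fix=B main=B]
After op 3 (branch): HEAD=main@B [feat=B fix=B main=B]
After op 4 (checkout): HEAD=feat@B [feat=B fix=B main=B]
After op 5 (branch): HEAD=feat@B [exp=B feat=B fix=B main=B]
After op 6 (merge): HEAD=feat@C [exp=B feat=C fix=B main=B]
After op 7 (checkout): HEAD=fix@B [exp=B feat=C fix=B main=B]
After op 8 (reset): HEAD=fix@C [exp=B feat=C fix=C main=B]
ancestors(exp=B): ['A', 'B']
ancestors(feat=C): ['A', 'B', 'C']
common: ['A', 'B']

Answer: B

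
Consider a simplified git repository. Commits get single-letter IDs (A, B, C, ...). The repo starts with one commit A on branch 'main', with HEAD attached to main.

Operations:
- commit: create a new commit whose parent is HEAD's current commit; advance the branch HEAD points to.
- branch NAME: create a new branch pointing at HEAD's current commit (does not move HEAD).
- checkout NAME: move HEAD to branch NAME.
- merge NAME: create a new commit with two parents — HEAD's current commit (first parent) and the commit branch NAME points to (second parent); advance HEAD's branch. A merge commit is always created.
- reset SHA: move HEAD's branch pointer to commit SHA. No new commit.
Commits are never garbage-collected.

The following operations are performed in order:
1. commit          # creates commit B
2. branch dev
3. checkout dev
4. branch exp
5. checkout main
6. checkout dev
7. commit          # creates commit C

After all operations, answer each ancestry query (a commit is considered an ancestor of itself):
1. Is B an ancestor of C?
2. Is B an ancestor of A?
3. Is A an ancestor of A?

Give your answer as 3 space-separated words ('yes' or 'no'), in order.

After op 1 (commit): HEAD=main@B [main=B]
After op 2 (branch): HEAD=main@B [dev=B main=B]
After op 3 (checkout): HEAD=dev@B [dev=B main=B]
After op 4 (branch): HEAD=dev@B [dev=B exp=B main=B]
After op 5 (checkout): HEAD=main@B [dev=B exp=B main=B]
After op 6 (checkout): HEAD=dev@B [dev=B exp=B main=B]
After op 7 (commit): HEAD=dev@C [dev=C exp=B main=B]
ancestors(C) = {A,B,C}; B in? yes
ancestors(A) = {A}; B in? no
ancestors(A) = {A}; A in? yes

Answer: yes no yes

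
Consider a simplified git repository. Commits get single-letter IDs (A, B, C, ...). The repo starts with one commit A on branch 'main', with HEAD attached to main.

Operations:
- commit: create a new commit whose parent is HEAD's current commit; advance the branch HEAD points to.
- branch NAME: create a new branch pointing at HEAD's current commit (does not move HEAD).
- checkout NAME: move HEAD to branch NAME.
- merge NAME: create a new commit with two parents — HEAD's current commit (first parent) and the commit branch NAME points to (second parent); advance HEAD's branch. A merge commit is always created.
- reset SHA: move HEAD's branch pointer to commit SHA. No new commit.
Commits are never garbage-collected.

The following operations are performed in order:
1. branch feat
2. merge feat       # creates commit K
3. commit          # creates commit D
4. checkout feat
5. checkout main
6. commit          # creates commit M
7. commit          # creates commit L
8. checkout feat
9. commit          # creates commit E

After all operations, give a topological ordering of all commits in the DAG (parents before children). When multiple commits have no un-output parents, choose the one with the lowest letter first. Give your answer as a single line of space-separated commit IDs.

Answer: A E K D M L

Derivation:
After op 1 (branch): HEAD=main@A [feat=A main=A]
After op 2 (merge): HEAD=main@K [feat=A main=K]
After op 3 (commit): HEAD=main@D [feat=A main=D]
After op 4 (checkout): HEAD=feat@A [feat=A main=D]
After op 5 (checkout): HEAD=main@D [feat=A main=D]
After op 6 (commit): HEAD=main@M [feat=A main=M]
After op 7 (commit): HEAD=main@L [feat=A main=L]
After op 8 (checkout): HEAD=feat@A [feat=A main=L]
After op 9 (commit): HEAD=feat@E [feat=E main=L]
commit A: parents=[]
commit D: parents=['K']
commit E: parents=['A']
commit K: parents=['A', 'A']
commit L: parents=['M']
commit M: parents=['D']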